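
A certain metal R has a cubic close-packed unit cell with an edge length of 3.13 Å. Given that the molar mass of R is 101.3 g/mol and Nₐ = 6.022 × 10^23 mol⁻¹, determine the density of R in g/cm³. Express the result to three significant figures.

An FCC unit cell contains Z = 4 atoms.
Cell volume: a³ = (3.13 Å)³ = (3.130 × 10^-8 cm)³ = 3.066 × 10^-23 cm³.
ρ = Z·M/(N_A·a³) = 4 × 101.3 / (6.022 × 10²³ × 3.066 × 10^-23) = 21.94 g/cm³.

21.9 g/cm³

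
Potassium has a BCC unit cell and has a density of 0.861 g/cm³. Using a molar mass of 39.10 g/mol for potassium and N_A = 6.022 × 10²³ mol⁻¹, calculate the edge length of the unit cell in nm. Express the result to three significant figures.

With Z = 2 atoms per BCC cell, a³ = Z·M/(N_A·ρ) = 2 × 39.10 / (6.022 × 10²³ × 0.8610 g/cm³) = 1.508 × 10^-22 cm³.
a = (1.508 × 10^-22)^(1/3) = 5.323 × 10^-8 cm = 0.532 nm.

0.532 nm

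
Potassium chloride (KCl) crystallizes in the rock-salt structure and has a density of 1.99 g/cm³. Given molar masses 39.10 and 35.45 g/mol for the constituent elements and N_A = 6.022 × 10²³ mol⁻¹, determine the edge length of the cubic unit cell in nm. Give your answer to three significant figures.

0.629 nm

M(KCl) = 74.55 g/mol; Z = 4 formula units per cell.
a³ = Z·M/(N_A·ρ) = 4 × 74.55 / (6.022 × 10²³ × 1.99) = 2.488 × 10^-22 cm³, so a = 6.290 × 10^-8 cm = 0.629 nm.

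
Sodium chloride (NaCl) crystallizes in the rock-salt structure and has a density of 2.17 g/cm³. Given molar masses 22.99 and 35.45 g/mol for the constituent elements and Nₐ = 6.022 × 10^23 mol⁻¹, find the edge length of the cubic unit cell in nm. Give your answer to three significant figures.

0.563 nm

M(NaCl) = 58.44 g/mol; Z = 4 formula units per cell.
a³ = Z·M/(N_A·ρ) = 4 × 58.44 / (6.022 × 10²³ × 2.17) = 1.789 × 10^-22 cm³, so a = 5.635 × 10^-8 cm = 0.563 nm.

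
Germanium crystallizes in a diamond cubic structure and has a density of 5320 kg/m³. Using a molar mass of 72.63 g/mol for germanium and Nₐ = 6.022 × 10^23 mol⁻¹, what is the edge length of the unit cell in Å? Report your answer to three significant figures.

5.66 Å

With Z = 8 atoms per diamond cubic cell, a³ = Z·M/(N_A·ρ) = 8 × 72.63 / (6.022 × 10²³ × 5.320 g/cm³) = 1.814 × 10^-22 cm³.
a = (1.814 × 10^-22)^(1/3) = 5.660 × 10^-8 cm = 5.66 Å.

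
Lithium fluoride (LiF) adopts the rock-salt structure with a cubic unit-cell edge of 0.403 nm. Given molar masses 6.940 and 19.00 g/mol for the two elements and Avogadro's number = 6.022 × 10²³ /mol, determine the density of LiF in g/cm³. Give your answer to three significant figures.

The rock-salt structure contains Z = 4 formula units per cell; M(LiF) = 6.940 + 19.00 = 25.94 g/mol.
a³ = (4.030 × 10^-8 cm)³ = 6.545 × 10^-23 cm³.
ρ = 4 × 25.94 / (6.022 × 10²³ × 6.545 × 10^-23) = 2.633 g/cm³.

2.63 g/cm³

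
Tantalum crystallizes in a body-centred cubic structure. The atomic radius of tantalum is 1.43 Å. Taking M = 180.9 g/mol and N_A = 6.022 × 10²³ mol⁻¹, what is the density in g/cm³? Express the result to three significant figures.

16.7 g/cm³

In a BCC lattice, atoms touch along the body diagonal, so √3·a = 4r, giving a = 3.302 Å = 3.302 × 10^-8 cm.
With Z = 2, ρ = Z·M/(N_A·a³) = 2 × 180.9 / (6.022 × 10²³ × 3.602 × 10^-23) = 16.68 g/cm³.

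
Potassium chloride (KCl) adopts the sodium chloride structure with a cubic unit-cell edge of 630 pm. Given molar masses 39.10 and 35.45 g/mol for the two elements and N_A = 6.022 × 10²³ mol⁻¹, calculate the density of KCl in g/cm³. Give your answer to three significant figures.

The sodium chloride structure contains Z = 4 formula units per cell; M(KCl) = 39.10 + 35.45 = 74.55 g/mol.
a³ = (6.300 × 10^-8 cm)³ = 2.500 × 10^-22 cm³.
ρ = 4 × 74.55 / (6.022 × 10²³ × 2.500 × 10^-22) = 1.980 g/cm³.

1.98 g/cm³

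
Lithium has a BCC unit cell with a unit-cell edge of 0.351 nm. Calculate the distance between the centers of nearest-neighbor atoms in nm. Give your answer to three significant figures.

0.304 nm

In a BCC structure, atoms touch along the body diagonal, so √3·a = 4r; the nearest-neighbor distance equals 2r = 0.8660·a.
d = 0.8660 × 0.351 = 0.304 nm.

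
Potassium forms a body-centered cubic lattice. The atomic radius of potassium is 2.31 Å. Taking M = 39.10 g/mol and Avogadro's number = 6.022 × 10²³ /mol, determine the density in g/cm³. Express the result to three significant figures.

0.855 g/cm³

In a BCC lattice, atoms touch along the body diagonal, so √3·a = 4r, giving a = 5.335 Å = 5.335 × 10^-8 cm.
With Z = 2, ρ = Z·M/(N_A·a³) = 2 × 39.10 / (6.022 × 10²³ × 1.518 × 10^-22) = 0.8553 g/cm³.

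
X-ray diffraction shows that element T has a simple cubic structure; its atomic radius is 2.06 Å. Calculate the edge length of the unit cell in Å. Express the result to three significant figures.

In a simple cubic lattice, atoms touch along the cell edge, so a = 2r.
a = 2r = 2 × 2.06 = 4.12 Å.

4.12 Å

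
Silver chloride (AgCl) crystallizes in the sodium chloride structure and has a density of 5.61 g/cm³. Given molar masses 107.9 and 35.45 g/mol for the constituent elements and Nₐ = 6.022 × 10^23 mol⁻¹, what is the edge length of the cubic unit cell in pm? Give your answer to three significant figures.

554 pm

M(AgCl) = 143.35 g/mol; Z = 4 formula units per cell.
a³ = Z·M/(N_A·ρ) = 4 × 143.35 / (6.022 × 10²³ × 5.61) = 1.697 × 10^-22 cm³, so a = 5.537 × 10^-8 cm = 554 pm.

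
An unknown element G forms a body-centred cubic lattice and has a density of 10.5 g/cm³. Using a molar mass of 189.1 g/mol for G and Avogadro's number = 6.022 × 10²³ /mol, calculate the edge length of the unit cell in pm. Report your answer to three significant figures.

With Z = 2 atoms per BCC cell, a³ = Z·M/(N_A·ρ) = 2 × 189.1 / (6.022 × 10²³ × 10.50 g/cm³) = 5.981 × 10^-23 cm³.
a = (5.981 × 10^-23)^(1/3) = 3.911 × 10^-8 cm = 391 pm.

391 pm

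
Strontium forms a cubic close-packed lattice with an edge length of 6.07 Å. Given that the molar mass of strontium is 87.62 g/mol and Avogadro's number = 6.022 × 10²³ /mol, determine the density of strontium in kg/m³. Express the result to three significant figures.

An FCC unit cell contains Z = 4 atoms.
Cell volume: a³ = (6.07 Å)³ = (6.070 × 10^-8 cm)³ = 2.236 × 10^-22 cm³.
ρ = Z·M/(N_A·a³) = 4 × 87.62 / (6.022 × 10²³ × 2.236 × 10^-22) = 2.602 g/cm³ = 2600 kg/m³.

2600 kg/m³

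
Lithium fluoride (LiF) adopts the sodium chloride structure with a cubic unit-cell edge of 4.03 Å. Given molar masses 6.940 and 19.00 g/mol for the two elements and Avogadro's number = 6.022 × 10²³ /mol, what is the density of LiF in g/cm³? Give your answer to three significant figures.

2.63 g/cm³

The sodium chloride structure contains Z = 4 formula units per cell; M(LiF) = 6.940 + 19.00 = 25.94 g/mol.
a³ = (4.030 × 10^-8 cm)³ = 6.545 × 10^-23 cm³.
ρ = 4 × 25.94 / (6.022 × 10²³ × 6.545 × 10^-23) = 2.633 g/cm³.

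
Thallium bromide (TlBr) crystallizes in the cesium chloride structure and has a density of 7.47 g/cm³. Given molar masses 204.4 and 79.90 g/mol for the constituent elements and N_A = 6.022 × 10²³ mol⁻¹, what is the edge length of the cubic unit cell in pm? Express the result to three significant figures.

398 pm

M(TlBr) = 284.3 g/mol; Z = 1 formula unit per cell.
a³ = Z·M/(N_A·ρ) = 1 × 284.3 / (6.022 × 10²³ × 7.47) = 6.320 × 10^-23 cm³, so a = 3.983 × 10^-8 cm = 398 pm.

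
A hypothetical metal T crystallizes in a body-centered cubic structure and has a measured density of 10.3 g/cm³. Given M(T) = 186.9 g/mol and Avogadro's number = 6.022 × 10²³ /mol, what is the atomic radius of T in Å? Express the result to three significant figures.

1.70 Å

For a BCC cell (Z = 2), a³ = Z·M/(N_A·ρ) = 2 × 186.9 / (6.022 × 10²³ × 10.30) = 6.026 × 10^-23 cm³, so a = 3.921 × 10^-8 cm = 3.921 Å.
Atoms touch along the body diagonal, so √3·a = 4r, so r = 0.4330 × a = 1.70 Å.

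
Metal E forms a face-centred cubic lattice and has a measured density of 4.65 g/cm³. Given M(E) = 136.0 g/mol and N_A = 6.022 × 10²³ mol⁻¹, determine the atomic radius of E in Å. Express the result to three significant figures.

For an FCC cell (Z = 4), a³ = Z·M/(N_A·ρ) = 4 × 136.0 / (6.022 × 10²³ × 4.650) = 1.943 × 10^-22 cm³, so a = 5.792 × 10^-8 cm = 5.792 Å.
Atoms touch along the face diagonal, so √2·a = 4r, so r = 0.3536 × a = 2.05 Å.

2.05 Å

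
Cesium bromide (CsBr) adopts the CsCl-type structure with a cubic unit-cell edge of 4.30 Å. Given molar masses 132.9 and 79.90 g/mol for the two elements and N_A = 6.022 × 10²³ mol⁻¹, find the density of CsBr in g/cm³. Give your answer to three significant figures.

4.44 g/cm³

The CsCl-type structure contains Z = 1 formula unit per cell; M(CsBr) = 132.9 + 79.90 = 212.8 g/mol.
a³ = (4.300 × 10^-8 cm)³ = 7.951 × 10^-23 cm³.
ρ = 1 × 212.8 / (6.022 × 10²³ × 7.951 × 10^-23) = 4.445 g/cm³.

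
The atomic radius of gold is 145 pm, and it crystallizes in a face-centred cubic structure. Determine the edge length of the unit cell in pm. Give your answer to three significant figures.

In an FCC lattice, atoms touch along the face diagonal, so √2·a = 4r.
a = 4r/√2 = 4 × 145 / 1.4142 = 410 pm.

410 pm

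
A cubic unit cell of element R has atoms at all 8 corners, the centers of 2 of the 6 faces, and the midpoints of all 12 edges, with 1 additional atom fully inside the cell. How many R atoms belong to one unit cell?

Corner atoms are shared by 8 cells (1/8 each), face atoms by 2 (1/2 each), edge atoms by 4 (1/4 each), interior atoms are unshared.
Net atoms = 8 × 1/8 + 2 × 1/2 + 12 × 1/4 + 1 = 1 + 1 + 3 + 1 = 6.

6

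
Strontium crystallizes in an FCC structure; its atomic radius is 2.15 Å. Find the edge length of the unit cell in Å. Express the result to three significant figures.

6.08 Å

In an FCC lattice, atoms touch along the face diagonal, so √2·a = 4r.
a = 4r/√2 = 4 × 2.15 / 1.4142 = 6.08 Å.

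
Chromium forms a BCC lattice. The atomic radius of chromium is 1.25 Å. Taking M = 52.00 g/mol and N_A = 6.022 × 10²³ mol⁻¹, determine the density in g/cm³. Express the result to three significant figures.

7.18 g/cm³

In a BCC lattice, atoms touch along the body diagonal, so √3·a = 4r, giving a = 2.887 Å = 2.887 × 10^-8 cm.
With Z = 2, ρ = Z·M/(N_A·a³) = 2 × 52.00 / (6.022 × 10²³ × 2.406 × 10^-23) = 7.179 g/cm³.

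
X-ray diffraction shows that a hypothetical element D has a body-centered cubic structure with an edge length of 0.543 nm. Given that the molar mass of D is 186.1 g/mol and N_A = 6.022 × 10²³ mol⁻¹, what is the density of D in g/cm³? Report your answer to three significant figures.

3.86 g/cm³

A BCC unit cell contains Z = 2 atoms.
Cell volume: a³ = (0.543 nm)³ = (5.430 × 10^-8 cm)³ = 1.601 × 10^-22 cm³.
ρ = Z·M/(N_A·a³) = 2 × 186.1 / (6.022 × 10²³ × 1.601 × 10^-22) = 3.860 g/cm³.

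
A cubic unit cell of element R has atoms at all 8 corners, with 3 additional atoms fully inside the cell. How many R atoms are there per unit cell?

4

Corner atoms are shared by 8 cells (1/8 each), interior atoms are unshared.
Net atoms = 8 × 1/8 + 3 = 1 + 3 = 4.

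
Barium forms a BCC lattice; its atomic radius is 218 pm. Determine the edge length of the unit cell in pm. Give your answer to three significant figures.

503 pm

In a BCC lattice, atoms touch along the body diagonal, so √3·a = 4r.
a = 4r/√3 = 4 × 218 / 1.7321 = 503 pm.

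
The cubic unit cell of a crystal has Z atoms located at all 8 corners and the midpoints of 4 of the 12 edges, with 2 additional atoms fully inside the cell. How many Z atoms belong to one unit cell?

4

Corner atoms are shared by 8 cells (1/8 each), edge atoms by 4 (1/4 each), interior atoms are unshared.
Net atoms = 8 × 1/8 + 4 × 1/4 + 2 = 1 + 1 + 2 = 4.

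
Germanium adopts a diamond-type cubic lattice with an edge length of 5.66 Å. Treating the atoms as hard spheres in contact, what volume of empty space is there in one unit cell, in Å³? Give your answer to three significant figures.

120 Å³

In a diamond cubic lattice nearest neighbors lie along the body diagonal with √3·a = 8r, so r = 0.2165a = 1.225 Å.
V_cell = a³ = 181.3 Å³; V_atoms = 8 × (4/3)πr³ = 61.67 Å³.
Empty space = 181.3 − 61.67 = 120 Å³.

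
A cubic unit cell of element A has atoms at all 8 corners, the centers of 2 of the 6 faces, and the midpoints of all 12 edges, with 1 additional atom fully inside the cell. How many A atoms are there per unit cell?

Corner atoms are shared by 8 cells (1/8 each), face atoms by 2 (1/2 each), edge atoms by 4 (1/4 each), interior atoms are unshared.
Net atoms = 8 × 1/8 + 2 × 1/2 + 12 × 1/4 + 1 = 1 + 1 + 3 + 1 = 6.

6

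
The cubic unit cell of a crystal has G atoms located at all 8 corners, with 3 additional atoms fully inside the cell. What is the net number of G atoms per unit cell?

Corner atoms are shared by 8 cells (1/8 each), interior atoms are unshared.
Net atoms = 8 × 1/8 + 3 = 1 + 3 = 4.

4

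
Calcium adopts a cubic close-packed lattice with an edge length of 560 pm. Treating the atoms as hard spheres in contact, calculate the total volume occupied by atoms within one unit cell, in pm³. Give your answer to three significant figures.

1.30 × 10^8 pm³

In an FCC lattice atoms touch along the face diagonal, so √2·a = 4r, so r = 0.3536a = 198.0 pm.
V_atoms = Z × (4/3)πr³ = 4 × (4/3)π × (198.0)³ = 1.30 × 10^8 pm³.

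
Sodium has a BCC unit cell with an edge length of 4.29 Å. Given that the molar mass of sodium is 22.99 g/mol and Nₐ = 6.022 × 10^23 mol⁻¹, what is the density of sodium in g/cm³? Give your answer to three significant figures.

A BCC unit cell contains Z = 2 atoms.
Cell volume: a³ = (4.29 Å)³ = (4.290 × 10^-8 cm)³ = 7.895 × 10^-23 cm³.
ρ = Z·M/(N_A·a³) = 2 × 22.99 / (6.022 × 10²³ × 7.895 × 10^-23) = 0.9671 g/cm³.

0.967 g/cm³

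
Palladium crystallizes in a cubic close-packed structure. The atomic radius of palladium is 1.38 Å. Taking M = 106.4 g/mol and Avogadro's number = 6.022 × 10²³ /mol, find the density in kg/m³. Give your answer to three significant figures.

11900 kg/m³

In an FCC lattice, atoms touch along the face diagonal, so √2·a = 4r, giving a = 3.903 Å = 3.903 × 10^-8 cm.
With Z = 4, ρ = Z·M/(N_A·a³) = 4 × 106.4 / (6.022 × 10²³ × 5.947 × 10^-23) = 11.88 g/cm³ = 11900 kg/m³.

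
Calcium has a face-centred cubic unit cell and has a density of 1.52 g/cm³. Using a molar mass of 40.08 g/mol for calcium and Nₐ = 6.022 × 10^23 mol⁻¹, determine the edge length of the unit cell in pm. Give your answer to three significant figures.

560 pm

With Z = 4 atoms per FCC cell, a³ = Z·M/(N_A·ρ) = 4 × 40.08 / (6.022 × 10²³ × 1.520 g/cm³) = 1.751 × 10^-22 cm³.
a = (1.751 × 10^-22)^(1/3) = 5.595 × 10^-8 cm = 560 pm.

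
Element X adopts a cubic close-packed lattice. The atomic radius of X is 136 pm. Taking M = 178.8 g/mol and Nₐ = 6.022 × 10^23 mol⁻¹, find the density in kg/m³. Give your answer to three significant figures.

20900 kg/m³

In an FCC lattice, atoms touch along the face diagonal, so √2·a = 4r, giving a = 384.7 pm = 3.847 × 10^-8 cm.
With Z = 4, ρ = Z·M/(N_A·a³) = 4 × 178.8 / (6.022 × 10²³ × 5.692 × 10^-23) = 20.87 g/cm³ = 20900 kg/m³.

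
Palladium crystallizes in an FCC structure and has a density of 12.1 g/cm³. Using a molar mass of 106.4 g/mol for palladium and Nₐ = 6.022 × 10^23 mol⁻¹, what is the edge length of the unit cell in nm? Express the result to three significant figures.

With Z = 4 atoms per FCC cell, a³ = Z·M/(N_A·ρ) = 4 × 106.4 / (6.022 × 10²³ × 12.10 g/cm³) = 5.841 × 10^-23 cm³.
a = (5.841 × 10^-23)^(1/3) = 3.880 × 10^-8 cm = 0.388 nm.

0.388 nm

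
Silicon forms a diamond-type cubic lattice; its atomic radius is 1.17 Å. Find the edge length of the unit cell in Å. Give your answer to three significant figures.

5.40 Å

In a diamond cubic lattice, nearest neighbors lie along the body diagonal with √3·a = 8r.
a = 8r/√3 = 8 × 1.17 / 1.7321 = 5.40 Å.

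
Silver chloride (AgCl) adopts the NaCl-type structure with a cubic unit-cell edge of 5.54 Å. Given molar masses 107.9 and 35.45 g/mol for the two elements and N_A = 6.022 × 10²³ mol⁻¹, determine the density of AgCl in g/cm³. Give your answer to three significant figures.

The NaCl-type structure contains Z = 4 formula units per cell; M(AgCl) = 107.9 + 35.45 = 143.35 g/mol.
a³ = (5.540 × 10^-8 cm)³ = 1.700 × 10^-22 cm³.
ρ = 4 × 143.35 / (6.022 × 10²³ × 1.700 × 10^-22) = 5.600 g/cm³.

5.60 g/cm³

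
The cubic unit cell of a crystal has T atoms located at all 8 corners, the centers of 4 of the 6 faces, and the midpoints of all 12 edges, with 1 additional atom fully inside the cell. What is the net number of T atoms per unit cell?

7

Corner atoms are shared by 8 cells (1/8 each), face atoms by 2 (1/2 each), edge atoms by 4 (1/4 each), interior atoms are unshared.
Net atoms = 8 × 1/8 + 4 × 1/2 + 12 × 1/4 + 1 = 1 + 2 + 3 + 1 = 7.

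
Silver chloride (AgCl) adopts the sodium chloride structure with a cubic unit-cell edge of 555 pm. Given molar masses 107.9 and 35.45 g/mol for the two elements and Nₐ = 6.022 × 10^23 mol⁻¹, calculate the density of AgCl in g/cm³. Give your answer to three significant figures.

5.57 g/cm³

The sodium chloride structure contains Z = 4 formula units per cell; M(AgCl) = 107.9 + 35.45 = 143.35 g/mol.
a³ = (5.550 × 10^-8 cm)³ = 1.710 × 10^-22 cm³.
ρ = 4 × 143.35 / (6.022 × 10²³ × 1.710 × 10^-22) = 5.570 g/cm³.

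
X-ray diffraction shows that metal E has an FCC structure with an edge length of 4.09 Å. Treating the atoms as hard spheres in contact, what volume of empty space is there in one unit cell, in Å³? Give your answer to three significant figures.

In an FCC lattice atoms touch along the face diagonal, so √2·a = 4r, so r = 0.3536a = 1.446 Å.
V_cell = a³ = 68.42 Å³; V_atoms = 4 × (4/3)πr³ = 50.66 Å³.
Empty space = 68.42 − 50.66 = 17.8 Å³.

17.8 Å³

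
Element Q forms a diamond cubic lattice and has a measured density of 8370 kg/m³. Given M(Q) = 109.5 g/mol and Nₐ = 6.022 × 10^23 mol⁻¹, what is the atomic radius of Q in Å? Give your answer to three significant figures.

For a diamond cubic cell (Z = 8), a³ = Z·M/(N_A·ρ) = 8 × 109.5 / (6.022 × 10²³ × 8.370) = 1.738 × 10^-22 cm³, so a = 5.581 × 10^-8 cm = 5.581 Å.
Nearest neighbors lie along the body diagonal with √3·a = 8r, so r = 0.2165 × a = 1.21 Å.

1.21 Å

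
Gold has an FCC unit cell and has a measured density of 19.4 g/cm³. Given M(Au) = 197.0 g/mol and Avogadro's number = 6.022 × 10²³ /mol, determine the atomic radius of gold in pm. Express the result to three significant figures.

For an FCC cell (Z = 4), a³ = Z·M/(N_A·ρ) = 4 × 197.0 / (6.022 × 10²³ × 19.40) = 6.745 × 10^-23 cm³, so a = 4.071 × 10^-8 cm = 407.1 pm.
Atoms touch along the face diagonal, so √2·a = 4r, so r = 0.3536 × a = 144 pm.

144 pm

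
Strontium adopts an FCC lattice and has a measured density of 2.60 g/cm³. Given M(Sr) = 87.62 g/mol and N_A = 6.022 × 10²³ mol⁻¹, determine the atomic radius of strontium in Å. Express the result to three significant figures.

2.15 Å

For an FCC cell (Z = 4), a³ = Z·M/(N_A·ρ) = 4 × 87.62 / (6.022 × 10²³ × 2.600) = 2.238 × 10^-22 cm³, so a = 6.072 × 10^-8 cm = 6.072 Å.
Atoms touch along the face diagonal, so √2·a = 4r, so r = 0.3536 × a = 2.15 Å.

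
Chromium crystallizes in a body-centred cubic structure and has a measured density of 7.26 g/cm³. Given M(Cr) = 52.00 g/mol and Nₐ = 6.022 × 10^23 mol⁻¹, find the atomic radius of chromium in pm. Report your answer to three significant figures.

125 pm

For a BCC cell (Z = 2), a³ = Z·M/(N_A·ρ) = 2 × 52.00 / (6.022 × 10²³ × 7.260) = 2.379 × 10^-23 cm³, so a = 2.876 × 10^-8 cm = 287.6 pm.
Atoms touch along the body diagonal, so √3·a = 4r, so r = 0.4330 × a = 125 pm.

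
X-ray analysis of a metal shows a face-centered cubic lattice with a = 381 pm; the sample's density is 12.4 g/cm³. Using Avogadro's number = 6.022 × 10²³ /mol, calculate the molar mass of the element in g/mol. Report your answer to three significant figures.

An FCC cell has Z = 4 atoms; a = 3.810 × 10^-8 cm.
M = ρ·N_A·a³/Z = 12.4 × 6.022 × 10²³ × 5.531 × 10^-23 / 4 = 103 g/mol.

103 g/mol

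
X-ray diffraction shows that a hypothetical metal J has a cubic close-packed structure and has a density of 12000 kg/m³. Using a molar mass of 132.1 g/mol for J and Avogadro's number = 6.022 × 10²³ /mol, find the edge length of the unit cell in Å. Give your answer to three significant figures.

4.18 Å

With Z = 4 atoms per FCC cell, a³ = Z·M/(N_A·ρ) = 4 × 132.1 / (6.022 × 10²³ × 12.00 g/cm³) = 7.312 × 10^-23 cm³.
a = (7.312 × 10^-23)^(1/3) = 4.182 × 10^-8 cm = 4.18 Å.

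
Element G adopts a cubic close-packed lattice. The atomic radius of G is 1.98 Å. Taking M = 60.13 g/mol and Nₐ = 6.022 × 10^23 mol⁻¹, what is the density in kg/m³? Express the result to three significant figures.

2270 kg/m³

In an FCC lattice, atoms touch along the face diagonal, so √2·a = 4r, giving a = 5.600 Å = 5.600 × 10^-8 cm.
With Z = 4, ρ = Z·M/(N_A·a³) = 4 × 60.13 / (6.022 × 10²³ × 1.756 × 10^-22) = 2.274 g/cm³ = 2270 kg/m³.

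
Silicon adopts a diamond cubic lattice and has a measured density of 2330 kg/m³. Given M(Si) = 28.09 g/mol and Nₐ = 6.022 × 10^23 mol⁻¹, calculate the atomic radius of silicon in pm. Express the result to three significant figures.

118 pm

For a diamond cubic cell (Z = 8), a³ = Z·M/(N_A·ρ) = 8 × 28.09 / (6.022 × 10²³ × 2.330) = 1.602 × 10^-22 cm³, so a = 5.431 × 10^-8 cm = 543.1 pm.
Nearest neighbors lie along the body diagonal with √3·a = 8r, so r = 0.2165 × a = 118 pm.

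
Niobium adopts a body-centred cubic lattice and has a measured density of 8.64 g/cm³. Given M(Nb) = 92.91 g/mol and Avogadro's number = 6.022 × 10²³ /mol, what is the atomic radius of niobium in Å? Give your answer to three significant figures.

For a BCC cell (Z = 2), a³ = Z·M/(N_A·ρ) = 2 × 92.91 / (6.022 × 10²³ × 8.640) = 3.571 × 10^-23 cm³, so a = 3.293 × 10^-8 cm = 3.293 Å.
Atoms touch along the body diagonal, so √3·a = 4r, so r = 0.4330 × a = 1.43 Å.

1.43 Å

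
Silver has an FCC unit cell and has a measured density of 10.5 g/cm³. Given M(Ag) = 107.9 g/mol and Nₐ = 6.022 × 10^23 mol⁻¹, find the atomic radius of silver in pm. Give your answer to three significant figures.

For an FCC cell (Z = 4), a³ = Z·M/(N_A·ρ) = 4 × 107.9 / (6.022 × 10²³ × 10.50) = 6.826 × 10^-23 cm³, so a = 4.087 × 10^-8 cm = 408.7 pm.
Atoms touch along the face diagonal, so √2·a = 4r, so r = 0.3536 × a = 144 pm.

144 pm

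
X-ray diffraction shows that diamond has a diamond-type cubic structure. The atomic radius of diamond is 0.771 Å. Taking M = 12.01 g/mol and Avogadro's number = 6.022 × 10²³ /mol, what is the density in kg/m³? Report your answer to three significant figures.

In a diamond cubic lattice, nearest neighbors lie along the body diagonal with √3·a = 8r, giving a = 3.561 Å = 3.561 × 10^-8 cm.
With Z = 8, ρ = Z·M/(N_A·a³) = 8 × 12.01 / (6.022 × 10²³ × 4.516 × 10^-23) = 3.533 g/cm³ = 3530 kg/m³.

3530 kg/m³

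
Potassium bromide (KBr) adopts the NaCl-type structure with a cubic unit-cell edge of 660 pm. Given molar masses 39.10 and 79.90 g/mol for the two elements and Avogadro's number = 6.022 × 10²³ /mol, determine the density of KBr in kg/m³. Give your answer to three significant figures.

The NaCl-type structure contains Z = 4 formula units per cell; M(KBr) = 39.10 + 79.90 = 119.0 g/mol.
a³ = (6.600 × 10^-8 cm)³ = 2.875 × 10^-22 cm³.
ρ = 4 × 119.0 / (6.022 × 10²³ × 2.875 × 10^-22) = 2.749 g/cm³ = 2750 kg/m³.

2750 kg/m³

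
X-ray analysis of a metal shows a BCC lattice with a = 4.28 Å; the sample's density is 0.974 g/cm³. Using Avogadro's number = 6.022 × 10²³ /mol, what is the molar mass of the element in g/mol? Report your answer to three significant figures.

23.0 g/mol

A BCC cell has Z = 2 atoms; a = 4.280 × 10^-8 cm.
M = ρ·N_A·a³/Z = 0.974 × 6.022 × 10²³ × 7.840 × 10^-23 / 2 = 23.0 g/mol.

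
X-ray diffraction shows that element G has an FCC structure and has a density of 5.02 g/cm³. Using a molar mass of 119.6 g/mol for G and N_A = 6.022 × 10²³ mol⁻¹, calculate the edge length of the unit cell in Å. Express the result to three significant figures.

5.41 Å

With Z = 4 atoms per FCC cell, a³ = Z·M/(N_A·ρ) = 4 × 119.6 / (6.022 × 10²³ × 5.020 g/cm³) = 1.583 × 10^-22 cm³.
a = (1.583 × 10^-22)^(1/3) = 5.409 × 10^-8 cm = 5.41 Å.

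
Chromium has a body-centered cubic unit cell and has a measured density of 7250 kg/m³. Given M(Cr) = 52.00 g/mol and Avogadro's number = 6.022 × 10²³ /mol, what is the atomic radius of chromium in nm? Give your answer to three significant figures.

For a BCC cell (Z = 2), a³ = Z·M/(N_A·ρ) = 2 × 52.00 / (6.022 × 10²³ × 7.250) = 2.382 × 10^-23 cm³, so a = 2.877 × 10^-8 cm = 0.2877 nm.
Atoms touch along the body diagonal, so √3·a = 4r, so r = 0.4330 × a = 0.125 nm.

0.125 nm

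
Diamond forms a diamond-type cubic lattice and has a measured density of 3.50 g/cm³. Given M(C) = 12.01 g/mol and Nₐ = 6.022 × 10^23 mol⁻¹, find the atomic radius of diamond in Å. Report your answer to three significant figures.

For a diamond cubic cell (Z = 8), a³ = Z·M/(N_A·ρ) = 8 × 12.01 / (6.022 × 10²³ × 3.500) = 4.559 × 10^-23 cm³, so a = 3.572 × 10^-8 cm = 3.572 Å.
Nearest neighbors lie along the body diagonal with √3·a = 8r, so r = 0.2165 × a = 0.773 Å.

0.773 Å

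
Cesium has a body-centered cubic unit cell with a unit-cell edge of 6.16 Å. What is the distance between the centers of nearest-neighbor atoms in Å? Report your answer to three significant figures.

In a BCC structure, atoms touch along the body diagonal, so √3·a = 4r; the nearest-neighbor distance equals 2r = 0.8660·a.
d = 0.8660 × 6.16 = 5.33 Å.

5.33 Å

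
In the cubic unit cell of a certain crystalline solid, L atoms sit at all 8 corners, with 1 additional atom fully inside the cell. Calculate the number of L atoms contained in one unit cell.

2

Corner atoms are shared by 8 cells (1/8 each), interior atoms are unshared.
Net atoms = 8 × 1/8 + 1 = 1 + 1 = 2.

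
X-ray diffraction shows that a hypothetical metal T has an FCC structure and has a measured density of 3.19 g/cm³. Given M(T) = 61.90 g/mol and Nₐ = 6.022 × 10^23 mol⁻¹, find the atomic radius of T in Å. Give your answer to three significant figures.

1.79 Å

For an FCC cell (Z = 4), a³ = Z·M/(N_A·ρ) = 4 × 61.90 / (6.022 × 10²³ × 3.190) = 1.289 × 10^-22 cm³, so a = 5.051 × 10^-8 cm = 5.051 Å.
Atoms touch along the face diagonal, so √2·a = 4r, so r = 0.3536 × a = 1.79 Å.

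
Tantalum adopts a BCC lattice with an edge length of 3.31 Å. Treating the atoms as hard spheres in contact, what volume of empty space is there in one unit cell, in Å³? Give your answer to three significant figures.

11.6 Å³

In a BCC lattice atoms touch along the body diagonal, so √3·a = 4r, so r = 0.4330a = 1.433 Å.
V_cell = a³ = 36.26 Å³; V_atoms = 2 × (4/3)πr³ = 24.67 Å³.
Empty space = 36.26 − 24.67 = 11.6 Å³.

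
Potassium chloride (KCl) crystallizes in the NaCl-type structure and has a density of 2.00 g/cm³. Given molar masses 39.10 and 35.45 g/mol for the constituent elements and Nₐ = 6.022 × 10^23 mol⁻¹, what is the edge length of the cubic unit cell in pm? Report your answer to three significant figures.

M(KCl) = 74.55 g/mol; Z = 4 formula units per cell.
a³ = Z·M/(N_A·ρ) = 4 × 74.55 / (6.022 × 10²³ × 2.00) = 2.476 × 10^-22 cm³, so a = 6.279 × 10^-8 cm = 628 pm.

628 pm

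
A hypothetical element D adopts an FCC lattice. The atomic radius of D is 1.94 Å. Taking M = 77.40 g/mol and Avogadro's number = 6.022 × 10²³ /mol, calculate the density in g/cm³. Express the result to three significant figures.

3.11 g/cm³

In an FCC lattice, atoms touch along the face diagonal, so √2·a = 4r, giving a = 5.487 Å = 5.487 × 10^-8 cm.
With Z = 4, ρ = Z·M/(N_A·a³) = 4 × 77.40 / (6.022 × 10²³ × 1.652 × 10^-22) = 3.112 g/cm³.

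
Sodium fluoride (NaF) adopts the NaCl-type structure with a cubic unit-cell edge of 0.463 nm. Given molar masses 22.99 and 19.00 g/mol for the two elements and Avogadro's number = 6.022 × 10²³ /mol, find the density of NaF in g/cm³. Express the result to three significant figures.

2.81 g/cm³

The NaCl-type structure contains Z = 4 formula units per cell; M(NaF) = 22.99 + 19.00 = 41.99 g/mol.
a³ = (4.630 × 10^-8 cm)³ = 9.925 × 10^-23 cm³.
ρ = 4 × 41.99 / (6.022 × 10²³ × 9.925 × 10^-23) = 2.810 g/cm³.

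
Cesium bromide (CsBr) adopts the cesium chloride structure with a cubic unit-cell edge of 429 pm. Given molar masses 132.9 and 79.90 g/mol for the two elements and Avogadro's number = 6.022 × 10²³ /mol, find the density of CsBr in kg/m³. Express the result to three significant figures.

The cesium chloride structure contains Z = 1 formula unit per cell; M(CsBr) = 132.9 + 79.90 = 212.8 g/mol.
a³ = (4.290 × 10^-8 cm)³ = 7.895 × 10^-23 cm³.
ρ = 1 × 212.8 / (6.022 × 10²³ × 7.895 × 10^-23) = 4.476 g/cm³ = 4480 kg/m³.

4480 kg/m³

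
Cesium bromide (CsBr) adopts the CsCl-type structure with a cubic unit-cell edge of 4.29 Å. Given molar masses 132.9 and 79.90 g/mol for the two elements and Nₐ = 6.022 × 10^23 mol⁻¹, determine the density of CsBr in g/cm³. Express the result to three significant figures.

The CsCl-type structure contains Z = 1 formula unit per cell; M(CsBr) = 132.9 + 79.90 = 212.8 g/mol.
a³ = (4.290 × 10^-8 cm)³ = 7.895 × 10^-23 cm³.
ρ = 1 × 212.8 / (6.022 × 10²³ × 7.895 × 10^-23) = 4.476 g/cm³.

4.48 g/cm³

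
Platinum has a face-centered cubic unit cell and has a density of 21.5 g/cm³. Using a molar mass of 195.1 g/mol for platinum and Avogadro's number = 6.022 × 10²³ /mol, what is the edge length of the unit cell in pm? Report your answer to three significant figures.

With Z = 4 atoms per FCC cell, a³ = Z·M/(N_A·ρ) = 4 × 195.1 / (6.022 × 10²³ × 21.50 g/cm³) = 6.028 × 10^-23 cm³.
a = (6.028 × 10^-23)^(1/3) = 3.921 × 10^-8 cm = 392 pm.

392 pm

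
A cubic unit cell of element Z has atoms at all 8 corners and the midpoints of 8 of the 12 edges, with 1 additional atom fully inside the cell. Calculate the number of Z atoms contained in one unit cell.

Corner atoms are shared by 8 cells (1/8 each), edge atoms by 4 (1/4 each), interior atoms are unshared.
Net atoms = 8 × 1/8 + 8 × 1/4 + 1 = 1 + 2 + 1 = 4.

4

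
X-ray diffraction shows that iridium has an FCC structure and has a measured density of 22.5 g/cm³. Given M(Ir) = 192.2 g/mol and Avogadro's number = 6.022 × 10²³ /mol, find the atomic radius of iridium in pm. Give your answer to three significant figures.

For an FCC cell (Z = 4), a³ = Z·M/(N_A·ρ) = 4 × 192.2 / (6.022 × 10²³ × 22.50) = 5.674 × 10^-23 cm³, so a = 3.843 × 10^-8 cm = 384.3 pm.
Atoms touch along the face diagonal, so √2·a = 4r, so r = 0.3536 × a = 136 pm.

136 pm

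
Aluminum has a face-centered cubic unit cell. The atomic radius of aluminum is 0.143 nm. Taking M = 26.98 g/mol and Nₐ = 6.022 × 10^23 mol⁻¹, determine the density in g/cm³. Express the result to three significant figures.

2.71 g/cm³

In an FCC lattice, atoms touch along the face diagonal, so √2·a = 4r, giving a = 0.4045 nm = 4.045 × 10^-8 cm.
With Z = 4, ρ = Z·M/(N_A·a³) = 4 × 26.98 / (6.022 × 10²³ × 6.617 × 10^-23) = 2.708 g/cm³.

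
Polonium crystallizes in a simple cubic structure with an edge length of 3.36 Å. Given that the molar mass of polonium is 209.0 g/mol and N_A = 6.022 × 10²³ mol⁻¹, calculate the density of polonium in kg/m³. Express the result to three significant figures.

A simple cubic unit cell contains Z = 1 atom.
Cell volume: a³ = (3.36 Å)³ = (3.360 × 10^-8 cm)³ = 3.793 × 10^-23 cm³.
ρ = Z·M/(N_A·a³) = 1 × 209.0 / (6.022 × 10²³ × 3.793 × 10^-23) = 9.149 g/cm³ = 9150 kg/m³.

9150 kg/m³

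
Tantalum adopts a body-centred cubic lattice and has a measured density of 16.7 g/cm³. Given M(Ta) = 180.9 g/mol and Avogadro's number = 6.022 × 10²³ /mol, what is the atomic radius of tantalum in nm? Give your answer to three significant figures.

For a BCC cell (Z = 2), a³ = Z·M/(N_A·ρ) = 2 × 180.9 / (6.022 × 10²³ × 16.70) = 3.598 × 10^-23 cm³, so a = 3.301 × 10^-8 cm = 0.3301 nm.
Atoms touch along the body diagonal, so √3·a = 4r, so r = 0.4330 × a = 0.143 nm.

0.143 nm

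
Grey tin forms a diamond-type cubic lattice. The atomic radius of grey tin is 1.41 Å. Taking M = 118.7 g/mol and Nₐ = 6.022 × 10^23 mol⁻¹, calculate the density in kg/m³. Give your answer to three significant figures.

In a diamond cubic lattice, nearest neighbors lie along the body diagonal with √3·a = 8r, giving a = 6.513 Å = 6.513 × 10^-8 cm.
With Z = 8, ρ = Z·M/(N_A·a³) = 8 × 118.7 / (6.022 × 10²³ × 2.762 × 10^-22) = 5.709 g/cm³ = 5710 kg/m³.

5710 kg/m³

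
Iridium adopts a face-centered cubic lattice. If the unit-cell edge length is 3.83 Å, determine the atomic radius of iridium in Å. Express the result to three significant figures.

In an FCC lattice, atoms touch along the face diagonal, so √2·a = 4r.
r = √2·a/4 = 1.4142 × 3.83 / 4 = 1.35 Å.

1.35 Å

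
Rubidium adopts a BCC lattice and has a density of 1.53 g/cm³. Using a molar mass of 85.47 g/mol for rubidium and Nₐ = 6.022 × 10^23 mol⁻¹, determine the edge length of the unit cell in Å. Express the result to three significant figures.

5.70 Å

With Z = 2 atoms per BCC cell, a³ = Z·M/(N_A·ρ) = 2 × 85.47 / (6.022 × 10²³ × 1.530 g/cm³) = 1.855 × 10^-22 cm³.
a = (1.855 × 10^-22)^(1/3) = 5.703 × 10^-8 cm = 5.70 Å.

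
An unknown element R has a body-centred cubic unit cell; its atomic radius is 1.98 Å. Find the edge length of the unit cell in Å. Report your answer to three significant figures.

4.57 Å

In a BCC lattice, atoms touch along the body diagonal, so √3·a = 4r.
a = 4r/√3 = 4 × 1.98 / 1.7321 = 4.57 Å.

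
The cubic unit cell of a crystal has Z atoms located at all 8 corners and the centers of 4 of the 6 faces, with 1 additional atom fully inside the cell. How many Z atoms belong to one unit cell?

Corner atoms are shared by 8 cells (1/8 each), face atoms by 2 (1/2 each), interior atoms are unshared.
Net atoms = 8 × 1/8 + 4 × 1/2 + 1 = 1 + 2 + 1 = 4.

4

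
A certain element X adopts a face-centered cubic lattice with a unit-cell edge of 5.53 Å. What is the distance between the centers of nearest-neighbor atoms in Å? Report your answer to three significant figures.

In an FCC structure, atoms touch along the face diagonal, so √2·a = 4r; the nearest-neighbor distance equals 2r = 0.7071·a.
d = 0.7071 × 5.53 = 3.91 Å.

3.91 Å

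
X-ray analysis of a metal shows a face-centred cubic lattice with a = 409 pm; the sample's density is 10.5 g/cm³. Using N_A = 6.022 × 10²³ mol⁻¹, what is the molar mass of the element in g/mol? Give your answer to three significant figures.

An FCC cell has Z = 4 atoms; a = 4.090 × 10^-8 cm.
M = ρ·N_A·a³/Z = 10.5 × 6.022 × 10²³ × 6.842 × 10^-23 / 4 = 108 g/mol.

108 g/mol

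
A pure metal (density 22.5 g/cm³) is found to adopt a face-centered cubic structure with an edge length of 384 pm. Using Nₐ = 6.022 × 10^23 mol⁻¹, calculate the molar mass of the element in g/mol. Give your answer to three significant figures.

192 g/mol

An FCC cell has Z = 4 atoms; a = 3.840 × 10^-8 cm.
M = ρ·N_A·a³/Z = 22.5 × 6.022 × 10²³ × 5.662 × 10^-23 / 4 = 192 g/mol.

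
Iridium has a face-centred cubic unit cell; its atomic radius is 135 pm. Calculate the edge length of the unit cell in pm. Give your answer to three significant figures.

382 pm

In an FCC lattice, atoms touch along the face diagonal, so √2·a = 4r.
a = 4r/√2 = 4 × 135 / 1.4142 = 382 pm.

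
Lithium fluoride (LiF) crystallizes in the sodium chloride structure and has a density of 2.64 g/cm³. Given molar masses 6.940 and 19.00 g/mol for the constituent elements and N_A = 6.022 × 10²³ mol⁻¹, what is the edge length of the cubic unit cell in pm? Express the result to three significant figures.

M(LiF) = 25.94 g/mol; Z = 4 formula units per cell.
a³ = Z·M/(N_A·ρ) = 4 × 25.94 / (6.022 × 10²³ × 2.64) = 6.527 × 10^-23 cm³, so a = 4.026 × 10^-8 cm = 403 pm.

403 pm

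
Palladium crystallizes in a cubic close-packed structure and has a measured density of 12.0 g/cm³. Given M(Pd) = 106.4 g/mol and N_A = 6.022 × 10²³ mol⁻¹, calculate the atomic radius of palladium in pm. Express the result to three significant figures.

138 pm

For an FCC cell (Z = 4), a³ = Z·M/(N_A·ρ) = 4 × 106.4 / (6.022 × 10²³ × 12.00) = 5.890 × 10^-23 cm³, so a = 3.891 × 10^-8 cm = 389.1 pm.
Atoms touch along the face diagonal, so √2·a = 4r, so r = 0.3536 × a = 138 pm.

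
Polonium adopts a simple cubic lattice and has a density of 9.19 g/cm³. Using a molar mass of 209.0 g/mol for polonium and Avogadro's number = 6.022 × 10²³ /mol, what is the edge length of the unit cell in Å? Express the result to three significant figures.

3.36 Å

With Z = 1 atom per simple cubic cell, a³ = Z·M/(N_A·ρ) = 1 × 209.0 / (6.022 × 10²³ × 9.190 g/cm³) = 3.777 × 10^-23 cm³.
a = (3.777 × 10^-23)^(1/3) = 3.355 × 10^-8 cm = 3.36 Å.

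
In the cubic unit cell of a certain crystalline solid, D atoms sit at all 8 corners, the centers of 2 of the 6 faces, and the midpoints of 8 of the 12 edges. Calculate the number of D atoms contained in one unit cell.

Corner atoms are shared by 8 cells (1/8 each), face atoms by 2 (1/2 each), edge atoms by 4 (1/4 each).
Net atoms = 8 × 1/8 + 2 × 1/2 + 8 × 1/4 = 1 + 1 + 2 = 4.

4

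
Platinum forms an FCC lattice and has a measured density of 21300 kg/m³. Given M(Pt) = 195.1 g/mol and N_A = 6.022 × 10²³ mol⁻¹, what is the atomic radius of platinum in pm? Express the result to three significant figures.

For an FCC cell (Z = 4), a³ = Z·M/(N_A·ρ) = 4 × 195.1 / (6.022 × 10²³ × 21.30) = 6.084 × 10^-23 cm³, so a = 3.933 × 10^-8 cm = 393.3 pm.
Atoms touch along the face diagonal, so √2·a = 4r, so r = 0.3536 × a = 139 pm.

139 pm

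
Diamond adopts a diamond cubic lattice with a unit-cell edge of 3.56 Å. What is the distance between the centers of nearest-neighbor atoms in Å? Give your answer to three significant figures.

In a diamond cubic structure, nearest neighbors lie along the body diagonal with √3·a = 8r; the nearest-neighbor distance equals 2r = 0.4330·a.
d = 0.4330 × 3.56 = 1.54 Å.

1.54 Å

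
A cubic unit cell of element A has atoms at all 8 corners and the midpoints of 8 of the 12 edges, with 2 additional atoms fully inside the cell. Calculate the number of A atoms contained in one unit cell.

Corner atoms are shared by 8 cells (1/8 each), edge atoms by 4 (1/4 each), interior atoms are unshared.
Net atoms = 8 × 1/8 + 8 × 1/4 + 2 = 1 + 2 + 2 = 5.

5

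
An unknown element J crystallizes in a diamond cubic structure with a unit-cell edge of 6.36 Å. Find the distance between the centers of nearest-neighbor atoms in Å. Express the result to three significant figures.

2.75 Å

In a diamond cubic structure, nearest neighbors lie along the body diagonal with √3·a = 8r; the nearest-neighbor distance equals 2r = 0.4330·a.
d = 0.4330 × 6.36 = 2.75 Å.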